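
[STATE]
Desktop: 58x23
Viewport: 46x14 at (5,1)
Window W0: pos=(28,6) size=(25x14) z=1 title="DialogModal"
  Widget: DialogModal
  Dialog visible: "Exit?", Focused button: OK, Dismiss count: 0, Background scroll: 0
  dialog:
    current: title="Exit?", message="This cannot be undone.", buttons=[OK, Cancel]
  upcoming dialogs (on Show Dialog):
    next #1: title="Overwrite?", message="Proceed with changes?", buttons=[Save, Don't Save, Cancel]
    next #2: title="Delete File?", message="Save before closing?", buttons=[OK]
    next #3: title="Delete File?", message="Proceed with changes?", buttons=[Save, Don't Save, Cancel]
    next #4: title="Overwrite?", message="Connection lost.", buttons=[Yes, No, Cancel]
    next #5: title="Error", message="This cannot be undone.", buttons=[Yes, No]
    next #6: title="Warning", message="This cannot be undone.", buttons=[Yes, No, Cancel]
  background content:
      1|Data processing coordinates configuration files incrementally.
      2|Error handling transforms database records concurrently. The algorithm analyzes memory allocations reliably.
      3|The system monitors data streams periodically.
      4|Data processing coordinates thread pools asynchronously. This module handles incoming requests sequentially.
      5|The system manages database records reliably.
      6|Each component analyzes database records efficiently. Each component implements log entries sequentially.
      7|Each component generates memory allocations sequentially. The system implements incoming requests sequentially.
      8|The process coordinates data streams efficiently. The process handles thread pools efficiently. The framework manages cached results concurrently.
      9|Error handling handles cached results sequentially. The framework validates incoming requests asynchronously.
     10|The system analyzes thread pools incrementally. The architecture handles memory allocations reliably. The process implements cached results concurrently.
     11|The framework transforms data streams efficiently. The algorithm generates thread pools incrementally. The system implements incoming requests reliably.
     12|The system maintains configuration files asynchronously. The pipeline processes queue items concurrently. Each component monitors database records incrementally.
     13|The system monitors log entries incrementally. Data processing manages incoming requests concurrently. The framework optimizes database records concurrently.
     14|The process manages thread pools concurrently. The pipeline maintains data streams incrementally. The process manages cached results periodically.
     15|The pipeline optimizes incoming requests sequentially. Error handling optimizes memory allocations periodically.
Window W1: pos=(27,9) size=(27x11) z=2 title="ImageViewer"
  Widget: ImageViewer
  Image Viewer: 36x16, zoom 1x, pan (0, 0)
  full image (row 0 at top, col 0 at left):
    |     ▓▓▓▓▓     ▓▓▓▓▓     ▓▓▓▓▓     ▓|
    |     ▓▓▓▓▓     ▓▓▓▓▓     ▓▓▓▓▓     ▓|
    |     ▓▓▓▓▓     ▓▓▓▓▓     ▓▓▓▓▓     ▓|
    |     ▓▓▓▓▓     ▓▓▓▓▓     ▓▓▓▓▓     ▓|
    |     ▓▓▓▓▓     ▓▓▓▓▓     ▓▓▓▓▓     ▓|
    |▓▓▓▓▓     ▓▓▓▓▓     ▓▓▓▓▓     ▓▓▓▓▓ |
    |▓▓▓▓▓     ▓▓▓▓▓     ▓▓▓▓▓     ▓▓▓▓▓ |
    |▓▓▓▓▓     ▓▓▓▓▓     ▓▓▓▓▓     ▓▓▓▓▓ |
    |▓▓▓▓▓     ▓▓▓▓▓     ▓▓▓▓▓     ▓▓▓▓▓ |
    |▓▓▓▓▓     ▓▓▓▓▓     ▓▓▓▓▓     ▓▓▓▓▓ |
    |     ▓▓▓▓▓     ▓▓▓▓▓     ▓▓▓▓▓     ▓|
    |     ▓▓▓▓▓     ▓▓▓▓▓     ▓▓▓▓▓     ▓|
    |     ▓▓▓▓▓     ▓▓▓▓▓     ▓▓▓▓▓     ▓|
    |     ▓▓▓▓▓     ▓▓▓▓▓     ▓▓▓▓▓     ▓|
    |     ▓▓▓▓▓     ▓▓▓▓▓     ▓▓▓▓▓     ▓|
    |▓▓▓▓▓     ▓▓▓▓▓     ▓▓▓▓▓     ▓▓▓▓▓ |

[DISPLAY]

                                              
                                              
                                              
                                              
                                              
                       ┏━━━━━━━━━━━━━━━━━━━━━━
                       ┃ DialogModal          
                       ┠──────────────────────
                      ┏━━━━━━━━━━━━━━━━━━━━━━━
                      ┃ ImageViewer           
                      ┠───────────────────────
                      ┃     ▓▓▓▓▓     ▓▓▓▓▓   
                      ┃     ▓▓▓▓▓     ▓▓▓▓▓   
                      ┃     ▓▓▓▓▓     ▓▓▓▓▓   


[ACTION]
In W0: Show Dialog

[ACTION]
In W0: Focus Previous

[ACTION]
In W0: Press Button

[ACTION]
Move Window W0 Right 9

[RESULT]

                                              
                                              
                                              
                                              
                                              
                            ┏━━━━━━━━━━━━━━━━━
                            ┃ DialogModal     
                            ┠─────────────────
                      ┏━━━━━━━━━━━━━━━━━━━━━━━
                      ┃ ImageViewer           
                      ┠───────────────────────
                      ┃     ▓▓▓▓▓     ▓▓▓▓▓   
                      ┃     ▓▓▓▓▓     ▓▓▓▓▓   
                      ┃     ▓▓▓▓▓     ▓▓▓▓▓   


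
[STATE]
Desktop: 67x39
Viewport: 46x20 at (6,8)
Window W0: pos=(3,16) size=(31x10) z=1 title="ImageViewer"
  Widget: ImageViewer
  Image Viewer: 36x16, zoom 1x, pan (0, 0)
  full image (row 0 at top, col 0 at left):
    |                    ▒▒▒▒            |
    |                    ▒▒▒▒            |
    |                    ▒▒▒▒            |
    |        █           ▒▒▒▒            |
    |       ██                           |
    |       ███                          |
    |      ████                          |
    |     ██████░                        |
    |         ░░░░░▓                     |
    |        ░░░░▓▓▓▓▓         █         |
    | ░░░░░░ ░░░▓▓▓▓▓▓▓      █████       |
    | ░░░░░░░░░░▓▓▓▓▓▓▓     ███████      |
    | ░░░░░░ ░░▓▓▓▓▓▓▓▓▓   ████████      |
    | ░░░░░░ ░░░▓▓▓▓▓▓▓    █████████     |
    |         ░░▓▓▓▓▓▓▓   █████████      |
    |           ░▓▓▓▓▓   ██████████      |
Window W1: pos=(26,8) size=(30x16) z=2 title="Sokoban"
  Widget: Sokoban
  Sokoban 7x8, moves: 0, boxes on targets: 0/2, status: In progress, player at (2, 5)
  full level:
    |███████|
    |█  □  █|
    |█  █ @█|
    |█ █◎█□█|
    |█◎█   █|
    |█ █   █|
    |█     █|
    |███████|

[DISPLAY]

                    ┏━━━━━━━━━━━━━━━━━━━━━━━━━
                    ┃ Sokoban                 
                    ┠─────────────────────────
                    ┃███████                  
                    ┃█  □  █                  
                    ┃█  █ @█                  
                    ┃█ █◎█□█                  
                    ┃█◎█   █                  
━━━━━━━━━━━━━━━━━━━━┃█ █   █                  
mageViewer          ┃█     █                  
────────────────────┃███████                  
                  ▒▒┃Moves: 0  0/2            
                  ▒▒┃                         
                  ▒▒┃                         
      █           ▒▒┃                         
     ██             ┗━━━━━━━━━━━━━━━━━━━━━━━━━
     ███                   ┃                  
━━━━━━━━━━━━━━━━━━━━━━━━━━━┛                  
                                              
                                              


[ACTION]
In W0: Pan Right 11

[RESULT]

                    ┏━━━━━━━━━━━━━━━━━━━━━━━━━
                    ┃ Sokoban                 
                    ┠─────────────────────────
                    ┃███████                  
                    ┃█  □  █                  
                    ┃█  █ @█                  
                    ┃█ █◎█□█                  
                    ┃█◎█   █                  
━━━━━━━━━━━━━━━━━━━━┃█ █   █                  
mageViewer          ┃█     █                  
────────────────────┃███████                  
       ▒▒▒▒         ┃Moves: 0  0/2            
       ▒▒▒▒         ┃                         
       ▒▒▒▒         ┃                         
       ▒▒▒▒         ┃                         
                    ┗━━━━━━━━━━━━━━━━━━━━━━━━━
                           ┃                  
━━━━━━━━━━━━━━━━━━━━━━━━━━━┛                  
                                              
                                              


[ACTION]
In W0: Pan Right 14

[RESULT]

                    ┏━━━━━━━━━━━━━━━━━━━━━━━━━
                    ┃ Sokoban                 
                    ┠─────────────────────────
                    ┃███████                  
                    ┃█  □  █                  
                    ┃█  █ @█                  
                    ┃█ █◎█□█                  
                    ┃█◎█   █                  
━━━━━━━━━━━━━━━━━━━━┃█ █   █                  
mageViewer          ┃█     █                  
────────────────────┃███████                  
                    ┃Moves: 0  0/2            
                    ┃                         
                    ┃                         
                    ┃                         
                    ┗━━━━━━━━━━━━━━━━━━━━━━━━━
                           ┃                  
━━━━━━━━━━━━━━━━━━━━━━━━━━━┛                  
                                              
                                              


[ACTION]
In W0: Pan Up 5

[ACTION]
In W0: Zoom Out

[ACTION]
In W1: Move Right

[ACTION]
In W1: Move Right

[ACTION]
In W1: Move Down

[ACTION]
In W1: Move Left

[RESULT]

                    ┏━━━━━━━━━━━━━━━━━━━━━━━━━
                    ┃ Sokoban                 
                    ┠─────────────────────────
                    ┃███████                  
                    ┃█  □  █                  
                    ┃█  █  █                  
                    ┃█ █◎█@█                  
                    ┃█◎█  □█                  
━━━━━━━━━━━━━━━━━━━━┃█ █   █                  
mageViewer          ┃█     █                  
────────────────────┃███████                  
                    ┃Moves: 1  0/2            
                    ┃                         
                    ┃                         
                    ┃                         
                    ┗━━━━━━━━━━━━━━━━━━━━━━━━━
                           ┃                  
━━━━━━━━━━━━━━━━━━━━━━━━━━━┛                  
                                              
                                              


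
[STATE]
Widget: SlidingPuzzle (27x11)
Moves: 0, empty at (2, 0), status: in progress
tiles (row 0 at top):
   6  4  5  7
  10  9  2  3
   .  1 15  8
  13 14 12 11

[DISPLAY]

┌────┬────┬────┬────┐      
│  6 │  4 │  5 │  7 │      
├────┼────┼────┼────┤      
│ 10 │  9 │  2 │  3 │      
├────┼────┼────┼────┤      
│    │  1 │ 15 │  8 │      
├────┼────┼────┼────┤      
│ 13 │ 14 │ 12 │ 11 │      
└────┴────┴────┴────┘      
Moves: 0                   
                           


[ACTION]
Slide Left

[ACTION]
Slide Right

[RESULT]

┌────┬────┬────┬────┐      
│  6 │  4 │  5 │  7 │      
├────┼────┼────┼────┤      
│ 10 │  9 │  2 │  3 │      
├────┼────┼────┼────┤      
│    │  1 │ 15 │  8 │      
├────┼────┼────┼────┤      
│ 13 │ 14 │ 12 │ 11 │      
└────┴────┴────┴────┘      
Moves: 2                   
                           


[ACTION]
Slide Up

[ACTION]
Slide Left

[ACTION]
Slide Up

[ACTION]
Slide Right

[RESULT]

┌────┬────┬────┬────┐      
│  6 │  4 │  5 │  7 │      
├────┼────┼────┼────┤      
│ 10 │  9 │  2 │  3 │      
├────┼────┼────┼────┤      
│ 13 │  1 │ 15 │  8 │      
├────┼────┼────┼────┤      
│    │ 14 │ 12 │ 11 │      
└────┴────┴────┴────┘      
Moves: 5                   
                           


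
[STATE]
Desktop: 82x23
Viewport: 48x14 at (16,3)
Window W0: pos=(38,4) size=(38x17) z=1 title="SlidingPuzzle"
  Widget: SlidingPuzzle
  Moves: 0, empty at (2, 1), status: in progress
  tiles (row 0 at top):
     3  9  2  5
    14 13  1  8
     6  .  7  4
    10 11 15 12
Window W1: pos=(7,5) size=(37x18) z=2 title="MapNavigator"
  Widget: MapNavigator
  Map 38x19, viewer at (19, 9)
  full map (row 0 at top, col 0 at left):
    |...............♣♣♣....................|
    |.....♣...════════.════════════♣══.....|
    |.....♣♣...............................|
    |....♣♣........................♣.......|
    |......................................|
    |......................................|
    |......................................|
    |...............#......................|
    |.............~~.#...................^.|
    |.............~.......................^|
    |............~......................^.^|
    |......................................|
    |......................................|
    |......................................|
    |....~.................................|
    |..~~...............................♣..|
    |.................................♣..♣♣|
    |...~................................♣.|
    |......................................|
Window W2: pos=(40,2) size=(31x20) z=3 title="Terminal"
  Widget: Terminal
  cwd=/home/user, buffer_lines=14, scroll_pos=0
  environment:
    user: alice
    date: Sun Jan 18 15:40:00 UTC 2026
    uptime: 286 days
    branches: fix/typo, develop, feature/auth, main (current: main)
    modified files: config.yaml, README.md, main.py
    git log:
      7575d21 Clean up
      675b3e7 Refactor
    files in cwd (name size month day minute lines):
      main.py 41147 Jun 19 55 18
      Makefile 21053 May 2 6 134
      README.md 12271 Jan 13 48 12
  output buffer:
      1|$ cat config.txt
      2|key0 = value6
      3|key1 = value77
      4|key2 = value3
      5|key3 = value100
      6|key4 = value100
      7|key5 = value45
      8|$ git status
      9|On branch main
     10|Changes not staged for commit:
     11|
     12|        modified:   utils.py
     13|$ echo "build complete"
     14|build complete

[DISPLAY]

                        ┃ Terminal              
                      ┏━┠───────────────────────
━━━━━━━━━━━━━━━━━━━━━━━━┃$ cat config.txt       
gator                   ┃key0 = value6          
────────────────────────┃key1 = value77         
........................┃key2 = value3          
....................♣...┃key3 = value100        
........................┃key4 = value100        
........................┃key5 = value45         
........................┃$ git status           
.....#..................┃On branch main         
...~~.#.................┃Changes not staged for 
...~.....@..............┃                       
..~.....................┃        modified:   uti


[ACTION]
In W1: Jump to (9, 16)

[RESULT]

                        ┃ Terminal              
                      ┏━┠───────────────────────
━━━━━━━━━━━━━━━━━━━━━━━━┃$ cat config.txt       
gator                   ┃key0 = value6          
────────────────────────┃key1 = value77         
.............~..........┃key2 = value3          
............~...........┃key3 = value100        
........................┃key4 = value100        
........................┃key5 = value45         
........................┃$ git status           
....~...................┃On branch main         
..~~....................┃Changes not staged for 
.........@..............┃                       
...~....................┃        modified:   uti


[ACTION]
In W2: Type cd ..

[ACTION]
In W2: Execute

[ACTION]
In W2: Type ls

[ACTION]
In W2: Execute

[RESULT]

                        ┃ Terminal              
                      ┏━┠───────────────────────
━━━━━━━━━━━━━━━━━━━━━━━━┃key2 = value3          
gator                   ┃key3 = value100        
────────────────────────┃key4 = value100        
.............~..........┃key5 = value45         
............~...........┃$ git status           
........................┃On branch main         
........................┃Changes not staged for 
........................┃                       
....~...................┃        modified:   uti
..~~....................┃$ echo "build complete"
.........@..............┃build complete         
...~....................┃$ cd ..                


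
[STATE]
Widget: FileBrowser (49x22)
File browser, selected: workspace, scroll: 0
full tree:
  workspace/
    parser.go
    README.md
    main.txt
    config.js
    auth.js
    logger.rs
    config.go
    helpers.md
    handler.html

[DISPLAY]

> [-] workspace/                                 
    parser.go                                    
    README.md                                    
    main.txt                                     
    config.js                                    
    auth.js                                      
    logger.rs                                    
    config.go                                    
    helpers.md                                   
    handler.html                                 
                                                 
                                                 
                                                 
                                                 
                                                 
                                                 
                                                 
                                                 
                                                 
                                                 
                                                 
                                                 


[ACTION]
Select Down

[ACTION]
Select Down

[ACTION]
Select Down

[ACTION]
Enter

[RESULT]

  [-] workspace/                                 
    parser.go                                    
    README.md                                    
  > main.txt                                     
    config.js                                    
    auth.js                                      
    logger.rs                                    
    config.go                                    
    helpers.md                                   
    handler.html                                 
                                                 
                                                 
                                                 
                                                 
                                                 
                                                 
                                                 
                                                 
                                                 
                                                 
                                                 
                                                 


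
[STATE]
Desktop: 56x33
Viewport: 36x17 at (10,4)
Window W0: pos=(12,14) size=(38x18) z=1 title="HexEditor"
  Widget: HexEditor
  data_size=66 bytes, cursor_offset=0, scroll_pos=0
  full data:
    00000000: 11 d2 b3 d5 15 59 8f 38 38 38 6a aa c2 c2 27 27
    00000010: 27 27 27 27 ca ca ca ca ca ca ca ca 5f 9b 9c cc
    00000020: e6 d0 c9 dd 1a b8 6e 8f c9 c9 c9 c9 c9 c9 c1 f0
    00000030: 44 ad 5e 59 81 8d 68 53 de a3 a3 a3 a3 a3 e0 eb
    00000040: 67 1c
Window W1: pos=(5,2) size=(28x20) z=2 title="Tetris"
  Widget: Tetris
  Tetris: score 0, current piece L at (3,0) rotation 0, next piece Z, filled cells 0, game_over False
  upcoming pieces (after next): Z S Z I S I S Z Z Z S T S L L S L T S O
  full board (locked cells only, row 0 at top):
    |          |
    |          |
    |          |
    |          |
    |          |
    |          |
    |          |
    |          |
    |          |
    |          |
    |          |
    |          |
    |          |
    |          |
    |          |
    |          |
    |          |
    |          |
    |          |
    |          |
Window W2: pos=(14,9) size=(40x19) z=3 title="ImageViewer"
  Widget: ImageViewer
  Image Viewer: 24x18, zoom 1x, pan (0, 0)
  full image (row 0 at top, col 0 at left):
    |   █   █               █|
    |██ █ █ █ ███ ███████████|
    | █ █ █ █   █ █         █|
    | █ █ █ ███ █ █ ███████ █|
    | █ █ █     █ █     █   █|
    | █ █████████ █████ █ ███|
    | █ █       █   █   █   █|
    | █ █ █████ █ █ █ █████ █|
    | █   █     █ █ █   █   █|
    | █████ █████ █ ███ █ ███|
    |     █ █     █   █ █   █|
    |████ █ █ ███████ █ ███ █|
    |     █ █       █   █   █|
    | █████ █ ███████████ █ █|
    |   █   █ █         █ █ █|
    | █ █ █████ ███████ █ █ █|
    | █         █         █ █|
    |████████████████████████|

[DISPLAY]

──────────────────────┨             
      │Next:          ┃             
      │▓▓             ┃             
      │ ▓▓            ┃             
      │               ┃             
    ┏━━━━━━━━━━━━━━━━━━━━━━━━━━━━━━━
    ┃ ImageViewer                   
    ┠───────────────────────────────
    ┃   █   █               █       
    ┃██ █ █ █ ███ ███████████       
    ┃ █ █ █ █   █ █         █       
    ┃ █ █ █ ███ █ █ ███████ █       
    ┃ █ █ █     █ █     █   █       
    ┃ █ █████████ █████ █ ███       
    ┃ █ █       █   █   █   █       
    ┃ █ █ █████ █ █ █ █████ █       
    ┃ █   █     █ █ █   █   █       


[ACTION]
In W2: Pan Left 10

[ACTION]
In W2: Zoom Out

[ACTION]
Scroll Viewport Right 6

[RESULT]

────────────────┨                   
│Next:          ┃                   
│▓▓             ┃                   
│ ▓▓            ┃                   
│               ┃                   
━━━━━━━━━━━━━━━━━━━━━━━━━━━━━━━━━━━━
ImageViewer                         
────────────────────────────────────
  █   █               █             
█ █ █ █ ███ ███████████             
█ █ █ █   █ █         █             
█ █ █ ███ █ █ ███████ █             
█ █ █     █ █     █   █             
█ █████████ █████ █ ███             
█ █       █   █   █   █             
█ █ █████ █ █ █ █████ █             
█   █     █ █ █   █   █             


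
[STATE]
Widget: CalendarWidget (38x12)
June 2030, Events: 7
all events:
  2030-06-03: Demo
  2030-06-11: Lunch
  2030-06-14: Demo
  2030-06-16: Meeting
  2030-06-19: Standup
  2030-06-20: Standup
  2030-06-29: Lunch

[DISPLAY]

              June 2030               
Mo Tu We Th Fr Sa Su                  
                1  2                  
 3*  4  5  6  7  8  9                 
10 11* 12 13 14* 15 16*               
17 18 19* 20* 21 22 23                
24 25 26 27 28 29* 30                 
                                      
                                      
                                      
                                      
                                      


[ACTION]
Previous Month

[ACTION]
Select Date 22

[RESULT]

               May 2030               
Mo Tu We Th Fr Sa Su                  
       1  2  3  4  5                  
 6  7  8  9 10 11 12                  
13 14 15 16 17 18 19                  
20 21 [22] 23 24 25 26                
27 28 29 30 31                        
                                      
                                      
                                      
                                      
                                      


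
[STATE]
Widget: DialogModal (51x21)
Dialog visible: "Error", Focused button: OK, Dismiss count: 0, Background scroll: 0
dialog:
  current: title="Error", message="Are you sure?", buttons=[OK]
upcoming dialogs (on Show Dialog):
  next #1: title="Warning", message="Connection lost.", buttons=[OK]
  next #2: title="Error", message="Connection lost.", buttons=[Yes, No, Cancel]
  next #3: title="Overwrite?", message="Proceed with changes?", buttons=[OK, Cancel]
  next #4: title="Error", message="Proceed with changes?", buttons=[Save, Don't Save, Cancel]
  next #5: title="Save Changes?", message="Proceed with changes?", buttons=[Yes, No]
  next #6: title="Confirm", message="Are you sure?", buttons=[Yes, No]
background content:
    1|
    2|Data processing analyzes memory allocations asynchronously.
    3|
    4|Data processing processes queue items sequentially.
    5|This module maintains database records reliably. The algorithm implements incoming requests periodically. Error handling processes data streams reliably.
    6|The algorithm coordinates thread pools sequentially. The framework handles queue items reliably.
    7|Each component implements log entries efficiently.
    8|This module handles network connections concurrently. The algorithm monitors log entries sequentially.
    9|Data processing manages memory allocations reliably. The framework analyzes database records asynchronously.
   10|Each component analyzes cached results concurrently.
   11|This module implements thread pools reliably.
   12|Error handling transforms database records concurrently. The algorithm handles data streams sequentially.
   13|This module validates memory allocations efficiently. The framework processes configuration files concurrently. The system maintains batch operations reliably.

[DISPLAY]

                                                   
Data processing analyzes memory allocations asynchr
                                                   
Data processing processes queue items sequentially.
This module maintains database records reliably. Th
The algorithm coordinates thread pools sequentially
Each component implements log entries efficiently. 
This module handles network connections concurrentl
Data processing m┌───────────────┐ocations reliably
Each component an│     Error     │ults concurrently
This module imple│ Are you sure? │s reliably.      
Error handling tr│      [OK]     │ records concurre
This module valid└───────────────┘ations efficientl
                                                   
                                                   
                                                   
                                                   
                                                   
                                                   
                                                   
                                                   


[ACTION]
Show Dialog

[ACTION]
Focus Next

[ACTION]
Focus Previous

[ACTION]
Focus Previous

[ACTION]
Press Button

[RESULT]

                                                   
Data processing analyzes memory allocations asynchr
                                                   
Data processing processes queue items sequentially.
This module maintains database records reliably. Th
The algorithm coordinates thread pools sequentially
Each component implements log entries efficiently. 
This module handles network connections concurrentl
Data processing manages memory allocations reliably
Each component analyzes cached results concurrently
This module implements thread pools reliably.      
Error handling transforms database records concurre
This module validates memory allocations efficientl
                                                   
                                                   
                                                   
                                                   
                                                   
                                                   
                                                   
                                                   


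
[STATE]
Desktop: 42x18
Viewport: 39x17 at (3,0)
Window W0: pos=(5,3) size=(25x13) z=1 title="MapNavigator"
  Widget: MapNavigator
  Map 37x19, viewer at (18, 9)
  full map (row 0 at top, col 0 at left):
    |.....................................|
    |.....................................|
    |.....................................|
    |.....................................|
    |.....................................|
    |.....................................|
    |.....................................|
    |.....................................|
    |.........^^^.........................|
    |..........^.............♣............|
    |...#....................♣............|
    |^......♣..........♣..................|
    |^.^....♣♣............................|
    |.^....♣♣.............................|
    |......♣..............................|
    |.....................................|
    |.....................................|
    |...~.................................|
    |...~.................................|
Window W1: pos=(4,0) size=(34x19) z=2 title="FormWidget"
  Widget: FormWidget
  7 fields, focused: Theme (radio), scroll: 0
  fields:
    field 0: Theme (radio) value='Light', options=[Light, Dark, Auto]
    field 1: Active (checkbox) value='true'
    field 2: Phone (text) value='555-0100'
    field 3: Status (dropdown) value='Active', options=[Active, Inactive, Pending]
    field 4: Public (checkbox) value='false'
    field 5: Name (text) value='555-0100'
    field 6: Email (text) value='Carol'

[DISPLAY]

 ┏━━━━━━━━━━━━━━━━━━━━━━━━━━━━━━━━┓    
 ┃ FormWidget                     ┃    
 ┠────────────────────────────────┨    
 ┃> Theme:      (●) Light  ( ) Dar┃    
 ┃  Active:     [x]               ┃    
 ┃  Phone:      [555-0100        ]┃    
 ┃  Status:     [Active         ▼]┃    
 ┃  Public:     [ ]               ┃    
 ┃  Name:       [555-0100        ]┃    
 ┃  Email:      [Carol           ]┃    
 ┃                                ┃    
 ┃                                ┃    
 ┃                                ┃    
 ┃                                ┃    
 ┃                                ┃    
 ┃                                ┃    
 ┃                                ┃    


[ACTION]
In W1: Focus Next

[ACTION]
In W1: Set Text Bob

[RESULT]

 ┏━━━━━━━━━━━━━━━━━━━━━━━━━━━━━━━━┓    
 ┃ FormWidget                     ┃    
 ┠────────────────────────────────┨    
 ┃  Theme:      (●) Light  ( ) Dar┃    
 ┃> Active:     [x]               ┃    
 ┃  Phone:      [555-0100        ]┃    
 ┃  Status:     [Active         ▼]┃    
 ┃  Public:     [ ]               ┃    
 ┃  Name:       [555-0100        ]┃    
 ┃  Email:      [Carol           ]┃    
 ┃                                ┃    
 ┃                                ┃    
 ┃                                ┃    
 ┃                                ┃    
 ┃                                ┃    
 ┃                                ┃    
 ┃                                ┃    


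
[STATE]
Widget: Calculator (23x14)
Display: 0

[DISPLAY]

                      0
┌───┬───┬───┬───┐      
│ 7 │ 8 │ 9 │ ÷ │      
├───┼───┼───┼───┤      
│ 4 │ 5 │ 6 │ × │      
├───┼───┼───┼───┤      
│ 1 │ 2 │ 3 │ - │      
├───┼───┼───┼───┤      
│ 0 │ . │ = │ + │      
├───┼───┼───┼───┤      
│ C │ MC│ MR│ M+│      
└───┴───┴───┴───┘      
                       
                       


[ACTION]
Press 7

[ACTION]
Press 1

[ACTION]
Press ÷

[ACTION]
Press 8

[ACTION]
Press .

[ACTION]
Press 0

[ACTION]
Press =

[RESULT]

                  8.875
┌───┬───┬───┬───┐      
│ 7 │ 8 │ 9 │ ÷ │      
├───┼───┼───┼───┤      
│ 4 │ 5 │ 6 │ × │      
├───┼───┼───┼───┤      
│ 1 │ 2 │ 3 │ - │      
├───┼───┼───┼───┤      
│ 0 │ . │ = │ + │      
├───┼───┼───┼───┤      
│ C │ MC│ MR│ M+│      
└───┴───┴───┴───┘      
                       
                       


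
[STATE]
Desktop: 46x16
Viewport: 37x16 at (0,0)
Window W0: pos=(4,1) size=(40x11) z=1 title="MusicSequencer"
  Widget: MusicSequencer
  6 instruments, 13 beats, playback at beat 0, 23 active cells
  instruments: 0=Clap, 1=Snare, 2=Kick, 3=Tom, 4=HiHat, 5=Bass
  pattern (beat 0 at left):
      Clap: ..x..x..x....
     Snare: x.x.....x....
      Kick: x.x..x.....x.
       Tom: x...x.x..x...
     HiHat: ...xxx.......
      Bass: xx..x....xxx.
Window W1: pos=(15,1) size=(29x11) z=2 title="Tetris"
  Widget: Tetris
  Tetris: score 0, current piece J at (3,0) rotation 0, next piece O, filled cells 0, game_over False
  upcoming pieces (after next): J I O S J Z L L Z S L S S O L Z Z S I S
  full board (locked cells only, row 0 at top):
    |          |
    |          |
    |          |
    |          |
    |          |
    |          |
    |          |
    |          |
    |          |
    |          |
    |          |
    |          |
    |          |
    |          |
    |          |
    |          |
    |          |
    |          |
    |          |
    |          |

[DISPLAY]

                                     
    ┏━━━━━━━━━━┏━━━━━━━━━━━━━━━━━━━━━
    ┃ MusicSequ┃ Tetris              
    ┠──────────┠─────────────────────
    ┃      ▼123┃          │Next:     
    ┃  Clap··█·┃          │▓▓        
    ┃ Snare█·█·┃          │▓▓        
    ┃  Kick█·█·┃          │          
    ┃   Tom█···┃          │          
    ┃ HiHat···█┃          │          
    ┃  Bass██··┃          │Score:    
    ┗━━━━━━━━━━┗━━━━━━━━━━━━━━━━━━━━━
                                     
                                     
                                     
                                     


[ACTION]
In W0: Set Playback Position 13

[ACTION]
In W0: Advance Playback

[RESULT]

                                     
    ┏━━━━━━━━━━┏━━━━━━━━━━━━━━━━━━━━━
    ┃ MusicSequ┃ Tetris              
    ┠──────────┠─────────────────────
    ┃      0▼23┃          │Next:     
    ┃  Clap··█·┃          │▓▓        
    ┃ Snare█·█·┃          │▓▓        
    ┃  Kick█·█·┃          │          
    ┃   Tom█···┃          │          
    ┃ HiHat···█┃          │          
    ┃  Bass██··┃          │Score:    
    ┗━━━━━━━━━━┗━━━━━━━━━━━━━━━━━━━━━
                                     
                                     
                                     
                                     


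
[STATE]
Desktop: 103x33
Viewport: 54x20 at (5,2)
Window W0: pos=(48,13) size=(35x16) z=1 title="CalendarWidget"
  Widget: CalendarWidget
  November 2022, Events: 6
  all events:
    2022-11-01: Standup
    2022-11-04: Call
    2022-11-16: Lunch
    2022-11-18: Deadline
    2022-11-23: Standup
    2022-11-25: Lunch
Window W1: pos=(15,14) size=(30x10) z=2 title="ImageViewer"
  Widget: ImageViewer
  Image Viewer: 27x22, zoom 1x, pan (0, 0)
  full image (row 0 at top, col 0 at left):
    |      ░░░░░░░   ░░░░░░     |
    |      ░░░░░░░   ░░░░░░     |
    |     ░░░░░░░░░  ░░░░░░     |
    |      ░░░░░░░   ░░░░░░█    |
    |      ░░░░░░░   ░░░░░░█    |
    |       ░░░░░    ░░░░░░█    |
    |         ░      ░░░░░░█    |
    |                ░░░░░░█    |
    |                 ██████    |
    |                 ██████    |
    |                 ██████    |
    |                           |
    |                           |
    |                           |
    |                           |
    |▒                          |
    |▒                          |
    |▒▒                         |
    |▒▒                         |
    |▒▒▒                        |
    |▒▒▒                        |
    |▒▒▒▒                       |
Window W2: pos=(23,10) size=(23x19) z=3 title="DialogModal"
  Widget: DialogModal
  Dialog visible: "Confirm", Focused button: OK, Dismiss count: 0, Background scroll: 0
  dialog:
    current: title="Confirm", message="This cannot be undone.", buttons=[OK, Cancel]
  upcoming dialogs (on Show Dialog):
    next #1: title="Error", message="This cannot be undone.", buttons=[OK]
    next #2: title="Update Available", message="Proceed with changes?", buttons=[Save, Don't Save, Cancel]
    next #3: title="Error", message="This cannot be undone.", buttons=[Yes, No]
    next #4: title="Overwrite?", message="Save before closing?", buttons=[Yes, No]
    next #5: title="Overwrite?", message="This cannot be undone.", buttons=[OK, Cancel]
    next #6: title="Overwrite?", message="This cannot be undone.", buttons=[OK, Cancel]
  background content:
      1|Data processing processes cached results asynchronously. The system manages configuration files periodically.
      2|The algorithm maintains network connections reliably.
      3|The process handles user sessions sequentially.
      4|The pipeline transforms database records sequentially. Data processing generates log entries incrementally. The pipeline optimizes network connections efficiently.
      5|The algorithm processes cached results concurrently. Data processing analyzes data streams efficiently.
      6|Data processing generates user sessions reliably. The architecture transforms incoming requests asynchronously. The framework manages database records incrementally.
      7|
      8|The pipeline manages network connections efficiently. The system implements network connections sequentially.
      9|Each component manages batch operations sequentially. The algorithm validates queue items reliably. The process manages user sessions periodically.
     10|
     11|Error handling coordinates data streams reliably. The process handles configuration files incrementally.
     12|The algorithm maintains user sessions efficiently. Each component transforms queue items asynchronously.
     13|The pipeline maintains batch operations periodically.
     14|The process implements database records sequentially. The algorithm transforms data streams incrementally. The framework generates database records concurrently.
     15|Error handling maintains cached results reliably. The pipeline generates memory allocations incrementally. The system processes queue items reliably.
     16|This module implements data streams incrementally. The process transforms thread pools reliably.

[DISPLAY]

                                                      
                                                      
                                                      
                                                      
                                                      
                                                      
                                                      
                                                      
                  ┏━━━━━━━━━━━━━━━━━━━━━┓             
                  ┃ DialogModal         ┃             
                  ┠─────────────────────┨             
                  ┃Data processing proce┃  ┏━━━━━━━━━━
          ┏━━━━━━━┃The algorithm maintai┃  ┃ CalendarW
          ┃ ImageV┃The process handles u┃  ┠──────────
          ┠───────┃The pipeline transfor┃  ┃          
          ┃      ░┃The algorithm process┃  ┃Mo Tu We T
          ┃      ░┃Da┌───────────────┐er┃  ┃    1*  2 
          ┃     ░░┃  │    Confirm    │  ┃  ┃ 7  8  9 1
          ┃      ░┃Th│This cannot be │s ┃  ┃14 15 16* 
          ┃      ░┃Ea│ [OK]  Cancel  │ge┃  ┃21 22 23* 


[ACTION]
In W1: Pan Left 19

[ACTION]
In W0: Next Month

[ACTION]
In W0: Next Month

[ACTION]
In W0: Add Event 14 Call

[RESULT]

                                                      
                                                      
                                                      
                                                      
                                                      
                                                      
                                                      
                                                      
                  ┏━━━━━━━━━━━━━━━━━━━━━┓             
                  ┃ DialogModal         ┃             
                  ┠─────────────────────┨             
                  ┃Data processing proce┃  ┏━━━━━━━━━━
          ┏━━━━━━━┃The algorithm maintai┃  ┃ CalendarW
          ┃ ImageV┃The process handles u┃  ┠──────────
          ┠───────┃The pipeline transfor┃  ┃          
          ┃      ░┃The algorithm process┃  ┃Mo Tu We T
          ┃      ░┃Da┌───────────────┐er┃  ┃          
          ┃     ░░┃  │    Confirm    │  ┃  ┃ 2  3  4  
          ┃      ░┃Th│This cannot be │s ┃  ┃ 9 10 11 1
          ┃      ░┃Ea│ [OK]  Cancel  │ge┃  ┃16 17 18 1
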